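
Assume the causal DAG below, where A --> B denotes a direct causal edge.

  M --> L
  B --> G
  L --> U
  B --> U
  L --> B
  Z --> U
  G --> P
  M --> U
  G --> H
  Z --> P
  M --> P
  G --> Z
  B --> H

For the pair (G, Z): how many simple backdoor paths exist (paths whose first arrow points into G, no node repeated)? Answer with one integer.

A backdoor path from G to Z is any simple undirected path whose first edge points into G (i.e. leaves G via a parent).
Parents of G: {B}.
Enumerating:
  P1: G <- B <- L <- M -> U <- Z
  P2: G <- B <- L <- M -> P <- Z
  P3: G <- B <- L -> U <- M -> P <- Z
  P4: G <- B <- L -> U <- Z
  P5: G <- B -> U <- M -> P <- Z
  P6: G <- B -> U <- L <- M -> P <- Z
  P7: G <- B -> U <- Z
That exhausts the simple backdoor paths. Count: 7.

7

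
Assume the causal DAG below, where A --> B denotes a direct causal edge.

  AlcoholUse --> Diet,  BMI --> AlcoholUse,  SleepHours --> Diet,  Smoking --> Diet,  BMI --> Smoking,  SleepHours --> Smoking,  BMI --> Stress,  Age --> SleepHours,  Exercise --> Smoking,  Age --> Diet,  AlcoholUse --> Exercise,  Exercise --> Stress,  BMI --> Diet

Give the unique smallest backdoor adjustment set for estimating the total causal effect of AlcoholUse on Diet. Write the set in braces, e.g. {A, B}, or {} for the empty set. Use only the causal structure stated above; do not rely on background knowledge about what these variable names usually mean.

{BMI}

Variables eligible for adjustment (non-descendants of AlcoholUse, excluding AlcoholUse and Diet): {Age, BMI, SleepHours}.
Backdoor paths from AlcoholUse to Diet:
  P1: AlcoholUse <- BMI -> Smoking <- SleepHours <- Age -> Diet
  P2: AlcoholUse <- BMI -> Smoking <- SleepHours -> Diet
  P3: AlcoholUse <- BMI -> Smoking -> Diet
  P4: AlcoholUse <- BMI -> Diet
  P5: AlcoholUse <- BMI -> Stress <- Exercise -> Smoking <- SleepHours <- Age -> Diet
  P6: AlcoholUse <- BMI -> Stress <- Exercise -> Smoking <- SleepHours -> Diet
  P7: AlcoholUse <- BMI -> Stress <- Exercise -> Smoking -> Diet
The empty set is not sufficient: P3 (AlcoholUse <- BMI -> Smoking -> Diet) has no collider blocking it and no conditioned non-collider, so it is open.
Try {BMI}:
  P1: blocked at fork node BMI ∈ conditioning set.
  P2: blocked at fork node BMI ∈ conditioning set.
  P3: blocked at fork node BMI ∈ conditioning set.
  P4: blocked at fork node BMI ∈ conditioning set.
  P5: blocked at fork node BMI ∈ conditioning set.
  P6: blocked at fork node BMI ∈ conditioning set.
  P7: blocked at fork node BMI ∈ conditioning set.
{BMI} contains no descendant of AlcoholUse and blocks every backdoor path.
No other singleton works — e.g. {Age} leaves P3 open — so {BMI} is the unique smallest valid adjustment set.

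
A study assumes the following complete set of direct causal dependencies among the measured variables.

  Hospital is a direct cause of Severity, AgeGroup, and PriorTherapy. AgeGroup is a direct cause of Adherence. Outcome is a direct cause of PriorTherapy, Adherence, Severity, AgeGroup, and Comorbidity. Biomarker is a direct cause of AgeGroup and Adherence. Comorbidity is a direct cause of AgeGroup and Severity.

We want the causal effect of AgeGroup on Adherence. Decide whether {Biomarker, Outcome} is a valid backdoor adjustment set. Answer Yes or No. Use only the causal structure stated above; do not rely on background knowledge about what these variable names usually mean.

Yes

Backdoor paths from AgeGroup to Adherence (paths whose first edge points into AgeGroup):
  P1: AgeGroup <- Outcome -> Adherence
  P2: AgeGroup <- Biomarker -> Adherence
  P3: AgeGroup <- Hospital -> Severity <- Outcome -> Adherence
  P4: AgeGroup <- Hospital -> Severity <- Comorbidity <- Outcome -> Adherence
  P5: AgeGroup <- Hospital -> PriorTherapy <- Outcome -> Adherence
  P6: AgeGroup <- Comorbidity <- Outcome -> Adherence
  P7: AgeGroup <- Comorbidity -> Severity <- Outcome -> Adherence
  P8: AgeGroup <- Comorbidity -> Severity <- Hospital -> PriorTherapy <- Outcome -> Adherence
Condition 1 (no descendant of AgeGroup in the set): holds — descendants of AgeGroup are {Adherence}; none are in {Biomarker, Outcome}.
Condition 2 (every backdoor path blocked by {Biomarker, Outcome}):
  P1: blocked at fork node Outcome ∈ conditioning set.
  P2: blocked at fork node Biomarker ∈ conditioning set.
  P3: blocked at collider Severity (neither it nor any descendant is in the conditioning set).
  P4: blocked at collider Severity (neither it nor any descendant is in the conditioning set).
  P5: blocked at collider PriorTherapy (neither it nor any descendant is in the conditioning set).
  P6: blocked at fork node Outcome ∈ conditioning set.
  P7: blocked at collider Severity (neither it nor any descendant is in the conditioning set).
  P8: blocked at collider Severity (neither it nor any descendant is in the conditioning set).
{Biomarker, Outcome} satisfies the backdoor criterion.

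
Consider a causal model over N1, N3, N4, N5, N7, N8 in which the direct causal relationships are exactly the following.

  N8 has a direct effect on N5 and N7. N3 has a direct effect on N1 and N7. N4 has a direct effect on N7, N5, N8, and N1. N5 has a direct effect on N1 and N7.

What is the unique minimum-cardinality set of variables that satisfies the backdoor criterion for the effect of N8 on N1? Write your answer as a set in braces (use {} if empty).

Variables eligible for adjustment (non-descendants of N8, excluding N8 and N1): {N3, N4}.
Backdoor paths from N8 to N1:
  P1: N8 <- N4 -> N5 -> N1
  P2: N8 <- N4 -> N5 -> N7 <- N3 -> N1
  P3: N8 <- N4 -> N1
  P4: N8 <- N4 -> N7 <- N3 -> N1
  P5: N8 <- N4 -> N7 <- N5 -> N1
The empty set is not sufficient: P1 (N8 <- N4 -> N5 -> N1) has no collider blocking it and no conditioned non-collider, so it is open.
Try {N4}:
  P1: blocked at fork node N4 ∈ conditioning set.
  P2: blocked at fork node N4 ∈ conditioning set.
  P3: blocked at fork node N4 ∈ conditioning set.
  P4: blocked at fork node N4 ∈ conditioning set.
  P5: blocked at fork node N4 ∈ conditioning set.
{N4} contains no descendant of N8 and blocks every backdoor path.
No other singleton works — e.g. {N3} leaves P1 open — so {N4} is the unique smallest valid adjustment set.

{N4}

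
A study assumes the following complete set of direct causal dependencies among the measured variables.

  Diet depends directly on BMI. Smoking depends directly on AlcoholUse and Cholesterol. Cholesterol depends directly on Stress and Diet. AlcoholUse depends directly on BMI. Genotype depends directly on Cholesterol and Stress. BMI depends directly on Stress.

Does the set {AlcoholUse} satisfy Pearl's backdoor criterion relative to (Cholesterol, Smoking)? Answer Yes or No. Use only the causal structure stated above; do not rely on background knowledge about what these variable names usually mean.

Backdoor paths from Cholesterol to Smoking (paths whose first edge points into Cholesterol):
  P1: Cholesterol <- Stress -> BMI -> AlcoholUse -> Smoking
  P2: Cholesterol <- Diet <- BMI -> AlcoholUse -> Smoking
Condition 1 (no descendant of Cholesterol in the set): holds — descendants of Cholesterol are {Genotype, Smoking}; none are in {AlcoholUse}.
Condition 2 (every backdoor path blocked by {AlcoholUse}):
  P1: blocked at chain node AlcoholUse ∈ conditioning set.
  P2: blocked at chain node AlcoholUse ∈ conditioning set.
{AlcoholUse} satisfies the backdoor criterion.

Yes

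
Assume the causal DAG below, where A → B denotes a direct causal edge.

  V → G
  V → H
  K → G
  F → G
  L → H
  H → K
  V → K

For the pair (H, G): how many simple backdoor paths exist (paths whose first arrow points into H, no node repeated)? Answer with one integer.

2

A backdoor path from H to G is any simple undirected path whose first edge points into H (i.e. leaves H via a parent).
Parents of H: {L, V}.
Enumerating:
  P1: H <- V -> K -> G
  P2: H <- V -> G
That exhausts the simple backdoor paths. Count: 2.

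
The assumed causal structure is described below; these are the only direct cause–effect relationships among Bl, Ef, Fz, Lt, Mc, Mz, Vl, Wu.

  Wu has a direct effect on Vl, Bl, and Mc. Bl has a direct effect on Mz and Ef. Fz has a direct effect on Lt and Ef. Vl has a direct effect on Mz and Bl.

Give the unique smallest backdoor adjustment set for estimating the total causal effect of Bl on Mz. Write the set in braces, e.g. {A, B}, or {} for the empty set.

{Vl}

Variables eligible for adjustment (non-descendants of Bl, excluding Bl and Mz): {Fz, Lt, Mc, Vl, Wu}.
Backdoor paths from Bl to Mz:
  P1: Bl <- Wu -> Vl -> Mz
  P2: Bl <- Vl -> Mz
The empty set is not sufficient: P1 (Bl <- Wu -> Vl -> Mz) has no collider blocking it and no conditioned non-collider, so it is open.
Try {Vl}:
  P1: blocked at chain node Vl ∈ conditioning set.
  P2: blocked at fork node Vl ∈ conditioning set.
{Vl} contains no descendant of Bl and blocks every backdoor path.
No other singleton works — e.g. {Wu} leaves P2 open — so {Vl} is the unique smallest valid adjustment set.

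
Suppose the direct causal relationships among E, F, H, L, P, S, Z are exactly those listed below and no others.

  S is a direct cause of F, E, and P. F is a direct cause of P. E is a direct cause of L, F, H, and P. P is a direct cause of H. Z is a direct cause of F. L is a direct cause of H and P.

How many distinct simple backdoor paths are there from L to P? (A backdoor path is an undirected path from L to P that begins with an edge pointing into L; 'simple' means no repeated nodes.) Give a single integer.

A backdoor path from L to P is any simple undirected path whose first edge points into L (i.e. leaves L via a parent).
Parents of L: {E}.
Enumerating:
  P1: L <- E <- S -> F -> P
  P2: L <- E <- S -> P
  P3: L <- E -> F <- S -> P
  P4: L <- E -> F -> P
  P5: L <- E -> P
  P6: L <- E -> H <- P
That exhausts the simple backdoor paths. Count: 6.

6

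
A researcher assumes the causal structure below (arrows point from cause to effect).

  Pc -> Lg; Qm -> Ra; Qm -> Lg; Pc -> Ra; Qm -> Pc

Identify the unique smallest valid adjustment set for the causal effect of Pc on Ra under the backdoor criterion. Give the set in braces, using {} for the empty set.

{Qm}

Variables eligible for adjustment (non-descendants of Pc, excluding Pc and Ra): {Qm}.
Backdoor paths from Pc to Ra:
  P1: Pc <- Qm -> Ra
The empty set is not sufficient: P1 (Pc <- Qm -> Ra) has no collider blocking it and no conditioned non-collider, so it is open.
Try {Qm}:
  P1: blocked at fork node Qm ∈ conditioning set.
{Qm} contains no descendant of Pc and blocks every backdoor path.
{Qm} is the unique smallest valid adjustment set.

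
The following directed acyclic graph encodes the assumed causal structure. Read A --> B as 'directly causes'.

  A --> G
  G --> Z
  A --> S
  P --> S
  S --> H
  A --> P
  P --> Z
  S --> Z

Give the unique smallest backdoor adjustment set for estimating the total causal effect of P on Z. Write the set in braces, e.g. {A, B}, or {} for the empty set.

Variables eligible for adjustment (non-descendants of P, excluding P and Z): {A, G}.
Backdoor paths from P to Z:
  P1: P <- A -> G -> Z
  P2: P <- A -> S -> Z
The empty set is not sufficient: P1 (P <- A -> G -> Z) has no collider blocking it and no conditioned non-collider, so it is open.
Try {A}:
  P1: blocked at fork node A ∈ conditioning set.
  P2: blocked at fork node A ∈ conditioning set.
{A} contains no descendant of P and blocks every backdoor path.
No other singleton works — e.g. {G} leaves P2 open — so {A} is the unique smallest valid adjustment set.

{A}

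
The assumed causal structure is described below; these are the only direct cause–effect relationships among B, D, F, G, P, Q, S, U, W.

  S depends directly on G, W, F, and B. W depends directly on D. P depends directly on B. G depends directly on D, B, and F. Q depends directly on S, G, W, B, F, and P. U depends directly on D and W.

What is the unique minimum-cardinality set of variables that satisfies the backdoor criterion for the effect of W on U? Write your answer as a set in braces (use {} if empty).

{D}

Variables eligible for adjustment (non-descendants of W, excluding W and U): {B, D, F, G, P}.
Backdoor paths from W to U:
  P1: W <- D -> U
The empty set is not sufficient: P1 (W <- D -> U) has no collider blocking it and no conditioned non-collider, so it is open.
Try {D}:
  P1: blocked at fork node D ∈ conditioning set.
{D} contains no descendant of W and blocks every backdoor path.
No other singleton works — e.g. {F} leaves P1 open — so {D} is the unique smallest valid adjustment set.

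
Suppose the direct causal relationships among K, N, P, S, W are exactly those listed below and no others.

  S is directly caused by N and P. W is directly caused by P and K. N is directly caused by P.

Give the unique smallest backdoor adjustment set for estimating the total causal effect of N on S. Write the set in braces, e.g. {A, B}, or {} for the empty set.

{P}

Variables eligible for adjustment (non-descendants of N, excluding N and S): {K, P, W}.
Backdoor paths from N to S:
  P1: N <- P -> S
The empty set is not sufficient: P1 (N <- P -> S) has no collider blocking it and no conditioned non-collider, so it is open.
Try {P}:
  P1: blocked at fork node P ∈ conditioning set.
{P} contains no descendant of N and blocks every backdoor path.
No other singleton works — e.g. {K} leaves P1 open — so {P} is the unique smallest valid adjustment set.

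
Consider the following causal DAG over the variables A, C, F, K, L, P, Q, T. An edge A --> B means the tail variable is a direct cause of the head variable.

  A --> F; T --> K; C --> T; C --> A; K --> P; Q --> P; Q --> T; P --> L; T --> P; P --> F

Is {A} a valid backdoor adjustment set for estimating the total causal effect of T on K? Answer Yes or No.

Yes

Backdoor paths from T to K (paths whose first edge points into T):
  P1: T <- C -> A -> F <- P <- K
  P2: T <- Q -> P <- K
Condition 1 (no descendant of T in the set): holds — descendants of T are {F, K, L, P}; none are in {A}.
Condition 2 (every backdoor path blocked by {A}):
  P1: blocked at chain node A ∈ conditioning set.
  P2: blocked at collider P (neither it nor any descendant is in the conditioning set).
{A} satisfies the backdoor criterion.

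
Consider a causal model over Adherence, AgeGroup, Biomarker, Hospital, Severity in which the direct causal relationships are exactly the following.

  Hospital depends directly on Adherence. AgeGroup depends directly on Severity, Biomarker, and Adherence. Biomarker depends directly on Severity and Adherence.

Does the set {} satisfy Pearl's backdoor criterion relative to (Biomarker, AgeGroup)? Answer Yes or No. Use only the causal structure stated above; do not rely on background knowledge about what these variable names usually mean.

No

Backdoor paths from Biomarker to AgeGroup (paths whose first edge points into Biomarker):
  P1: Biomarker <- Severity -> AgeGroup
  P2: Biomarker <- Adherence -> AgeGroup
Condition 1 (no descendant of Biomarker in the set): holds — descendants of Biomarker are {AgeGroup}; none are in {}.
Condition 2 (every backdoor path blocked by {}):
  P1: open — no interior node is in the conditioning set.
  P2: open — no interior node is in the conditioning set.
{} does not satisfy the backdoor criterion.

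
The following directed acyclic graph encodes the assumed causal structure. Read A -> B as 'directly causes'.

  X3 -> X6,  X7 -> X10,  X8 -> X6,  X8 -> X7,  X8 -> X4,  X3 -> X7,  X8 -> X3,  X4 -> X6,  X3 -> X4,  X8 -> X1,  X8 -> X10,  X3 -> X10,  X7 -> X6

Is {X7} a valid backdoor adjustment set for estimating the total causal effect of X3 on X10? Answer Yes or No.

No

Backdoor paths from X3 to X10 (paths whose first edge points into X3):
  P1: X3 <- X8 -> X7 -> X10
  P2: X3 <- X8 -> X4 -> X6 <- X7 -> X10
  P3: X3 <- X8 -> X6 <- X7 -> X10
  P4: X3 <- X8 -> X10
Condition 1 (no descendant of X3 in the set): FAILS — X7 is a descendant of X3.
Condition 2 (every backdoor path blocked by {X7}):
  P1: blocked at chain node X7 ∈ conditioning set.
  P2: blocked at collider X6 (neither it nor any descendant is in the conditioning set).
  P3: blocked at collider X6 (neither it nor any descendant is in the conditioning set).
  P4: open — no interior node is in the conditioning set.
{X7} does not satisfy the backdoor criterion.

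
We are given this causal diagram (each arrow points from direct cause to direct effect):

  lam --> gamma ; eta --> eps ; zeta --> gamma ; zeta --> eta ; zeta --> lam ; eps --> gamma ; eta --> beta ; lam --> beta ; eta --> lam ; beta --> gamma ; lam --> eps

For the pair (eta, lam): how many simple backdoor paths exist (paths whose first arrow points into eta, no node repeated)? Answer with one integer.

4

A backdoor path from eta to lam is any simple undirected path whose first edge points into eta (i.e. leaves eta via a parent).
Parents of eta: {zeta}.
Enumerating:
  P1: eta <- zeta -> lam
  P2: eta <- zeta -> gamma <- lam
  P3: eta <- zeta -> gamma <- beta <- lam
  P4: eta <- zeta -> gamma <- eps <- lam
That exhausts the simple backdoor paths. Count: 4.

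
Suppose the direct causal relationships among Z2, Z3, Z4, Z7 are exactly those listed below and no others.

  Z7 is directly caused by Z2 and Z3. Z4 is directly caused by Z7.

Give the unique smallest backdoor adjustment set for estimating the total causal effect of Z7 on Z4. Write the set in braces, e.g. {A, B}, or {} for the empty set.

Variables eligible for adjustment (non-descendants of Z7, excluding Z7 and Z4): {Z2, Z3}.
Backdoor paths from Z7 to Z4:
  (none)
With no backdoor paths the empty set already satisfies the criterion, and it is trivially minimal.

{}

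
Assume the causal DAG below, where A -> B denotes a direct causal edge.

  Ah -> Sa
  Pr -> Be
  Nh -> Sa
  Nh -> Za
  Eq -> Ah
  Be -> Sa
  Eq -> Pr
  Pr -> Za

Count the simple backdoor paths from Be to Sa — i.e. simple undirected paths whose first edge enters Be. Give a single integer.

A backdoor path from Be to Sa is any simple undirected path whose first edge points into Be (i.e. leaves Be via a parent).
Parents of Be: {Pr}.
Enumerating:
  P1: Be <- Pr <- Eq -> Ah -> Sa
  P2: Be <- Pr -> Za <- Nh -> Sa
That exhausts the simple backdoor paths. Count: 2.

2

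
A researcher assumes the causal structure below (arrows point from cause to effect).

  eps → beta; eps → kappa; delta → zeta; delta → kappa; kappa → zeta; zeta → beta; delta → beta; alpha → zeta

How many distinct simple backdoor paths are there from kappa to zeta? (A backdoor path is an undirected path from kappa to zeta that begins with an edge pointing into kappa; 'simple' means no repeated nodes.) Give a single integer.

4

A backdoor path from kappa to zeta is any simple undirected path whose first edge points into kappa (i.e. leaves kappa via a parent).
Parents of kappa: {delta, eps}.
Enumerating:
  P1: kappa <- eps -> beta <- delta -> zeta
  P2: kappa <- eps -> beta <- zeta
  P3: kappa <- delta -> zeta
  P4: kappa <- delta -> beta <- zeta
That exhausts the simple backdoor paths. Count: 4.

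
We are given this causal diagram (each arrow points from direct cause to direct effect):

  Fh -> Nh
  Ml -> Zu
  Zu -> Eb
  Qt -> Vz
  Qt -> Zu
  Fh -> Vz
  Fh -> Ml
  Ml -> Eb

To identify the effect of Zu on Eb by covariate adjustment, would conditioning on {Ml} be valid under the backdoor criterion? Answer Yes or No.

Yes

Backdoor paths from Zu to Eb (paths whose first edge points into Zu):
  P1: Zu <- Ml -> Eb
  P2: Zu <- Qt -> Vz <- Fh -> Ml -> Eb
Condition 1 (no descendant of Zu in the set): holds — descendants of Zu are {Eb}; none are in {Ml}.
Condition 2 (every backdoor path blocked by {Ml}):
  P1: blocked at fork node Ml ∈ conditioning set.
  P2: blocked at collider Vz (neither it nor any descendant is in the conditioning set).
{Ml} satisfies the backdoor criterion.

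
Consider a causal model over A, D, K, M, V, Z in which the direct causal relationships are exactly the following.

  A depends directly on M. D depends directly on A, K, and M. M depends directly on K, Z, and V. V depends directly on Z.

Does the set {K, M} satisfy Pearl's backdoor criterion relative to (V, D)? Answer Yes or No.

Backdoor paths from V to D (paths whose first edge points into V):
  P1: V <- Z -> M <- K -> D
  P2: V <- Z -> M -> A -> D
  P3: V <- Z -> M -> D
Condition 1 (no descendant of V in the set): FAILS — M is a descendant of V.
Condition 2 (every backdoor path blocked by {K, M}):
  P1: blocked at fork node K ∈ conditioning set.
  P2: blocked at chain node M ∈ conditioning set.
  P3: blocked at chain node M ∈ conditioning set.
{K, M} does not satisfy the backdoor criterion.

No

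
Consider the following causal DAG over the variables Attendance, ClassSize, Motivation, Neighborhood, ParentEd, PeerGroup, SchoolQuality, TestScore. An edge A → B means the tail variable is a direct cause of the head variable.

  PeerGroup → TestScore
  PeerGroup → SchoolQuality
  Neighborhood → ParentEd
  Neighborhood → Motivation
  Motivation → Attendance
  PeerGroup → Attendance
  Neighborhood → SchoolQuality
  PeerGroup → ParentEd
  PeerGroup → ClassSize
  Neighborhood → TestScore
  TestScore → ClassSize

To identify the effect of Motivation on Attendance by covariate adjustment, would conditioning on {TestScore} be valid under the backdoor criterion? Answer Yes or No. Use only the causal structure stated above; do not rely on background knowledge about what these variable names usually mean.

Backdoor paths from Motivation to Attendance (paths whose first edge points into Motivation):
  P1: Motivation <- Neighborhood -> TestScore <- PeerGroup -> Attendance
  P2: Motivation <- Neighborhood -> TestScore -> ClassSize <- PeerGroup -> Attendance
  P3: Motivation <- Neighborhood -> SchoolQuality <- PeerGroup -> Attendance
  P4: Motivation <- Neighborhood -> ParentEd <- PeerGroup -> Attendance
Condition 1 (no descendant of Motivation in the set): holds — descendants of Motivation are {Attendance}; none are in {TestScore}.
Condition 2 (every backdoor path blocked by {TestScore}):
  P1: open — collider(s) TestScore are conditioned on (or have a conditioned descendant) and no non-collider on the path is in the set.
  P2: blocked at chain node TestScore ∈ conditioning set.
  P3: blocked at collider SchoolQuality (neither it nor any descendant is in the conditioning set).
  P4: blocked at collider ParentEd (neither it nor any descendant is in the conditioning set).
{TestScore} does not satisfy the backdoor criterion.

No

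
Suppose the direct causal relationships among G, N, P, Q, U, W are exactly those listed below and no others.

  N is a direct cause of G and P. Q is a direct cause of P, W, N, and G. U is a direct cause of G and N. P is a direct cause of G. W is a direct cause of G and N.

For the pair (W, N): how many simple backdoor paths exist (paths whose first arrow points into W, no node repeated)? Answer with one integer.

7

A backdoor path from W to N is any simple undirected path whose first edge points into W (i.e. leaves W via a parent).
Parents of W: {Q}.
Enumerating:
  P1: W <- Q -> N
  P2: W <- Q -> P <- N
  P3: W <- Q -> P -> G <- U -> N
  P4: W <- Q -> P -> G <- N
  P5: W <- Q -> G <- U -> N
  P6: W <- Q -> G <- N
  P7: W <- Q -> G <- P <- N
That exhausts the simple backdoor paths. Count: 7.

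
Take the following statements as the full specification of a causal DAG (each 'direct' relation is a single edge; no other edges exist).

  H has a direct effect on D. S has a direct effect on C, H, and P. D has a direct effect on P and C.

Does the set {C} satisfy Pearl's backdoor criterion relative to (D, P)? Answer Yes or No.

Backdoor paths from D to P (paths whose first edge points into D):
  P1: D <- H <- S -> P
Condition 1 (no descendant of D in the set): FAILS — C is a descendant of D.
Condition 2 (every backdoor path blocked by {C}):
  P1: open — no interior node is in the conditioning set.
{C} does not satisfy the backdoor criterion.

No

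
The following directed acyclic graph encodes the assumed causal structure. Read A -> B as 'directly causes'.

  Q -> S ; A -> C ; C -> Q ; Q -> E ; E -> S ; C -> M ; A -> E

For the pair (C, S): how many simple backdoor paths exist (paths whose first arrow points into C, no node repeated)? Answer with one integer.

A backdoor path from C to S is any simple undirected path whose first edge points into C (i.e. leaves C via a parent).
Parents of C: {A}.
Enumerating:
  P1: C <- A -> E <- Q -> S
  P2: C <- A -> E -> S
That exhausts the simple backdoor paths. Count: 2.

2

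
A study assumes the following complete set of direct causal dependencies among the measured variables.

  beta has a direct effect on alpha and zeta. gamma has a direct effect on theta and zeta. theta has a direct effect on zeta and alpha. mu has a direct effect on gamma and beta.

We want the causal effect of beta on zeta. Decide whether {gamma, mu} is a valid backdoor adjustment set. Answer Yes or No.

Yes

Backdoor paths from beta to zeta (paths whose first edge points into beta):
  P1: beta <- mu -> gamma -> theta -> zeta
  P2: beta <- mu -> gamma -> zeta
Condition 1 (no descendant of beta in the set): holds — descendants of beta are {alpha, zeta}; none are in {gamma, mu}.
Condition 2 (every backdoor path blocked by {gamma, mu}):
  P1: blocked at fork node mu ∈ conditioning set.
  P2: blocked at fork node mu ∈ conditioning set.
{gamma, mu} satisfies the backdoor criterion.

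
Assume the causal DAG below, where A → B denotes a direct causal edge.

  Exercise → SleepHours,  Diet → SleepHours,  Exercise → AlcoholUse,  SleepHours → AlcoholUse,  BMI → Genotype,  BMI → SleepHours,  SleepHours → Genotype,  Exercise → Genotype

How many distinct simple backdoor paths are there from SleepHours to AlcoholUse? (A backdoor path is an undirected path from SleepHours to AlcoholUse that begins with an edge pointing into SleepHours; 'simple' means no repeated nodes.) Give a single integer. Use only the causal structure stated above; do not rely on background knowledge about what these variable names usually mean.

A backdoor path from SleepHours to AlcoholUse is any simple undirected path whose first edge points into SleepHours (i.e. leaves SleepHours via a parent).
Parents of SleepHours: {BMI, Diet, Exercise}.
Enumerating:
  P1: SleepHours <- BMI -> Genotype <- Exercise -> AlcoholUse
  P2: SleepHours <- Exercise -> AlcoholUse
That exhausts the simple backdoor paths. Count: 2.

2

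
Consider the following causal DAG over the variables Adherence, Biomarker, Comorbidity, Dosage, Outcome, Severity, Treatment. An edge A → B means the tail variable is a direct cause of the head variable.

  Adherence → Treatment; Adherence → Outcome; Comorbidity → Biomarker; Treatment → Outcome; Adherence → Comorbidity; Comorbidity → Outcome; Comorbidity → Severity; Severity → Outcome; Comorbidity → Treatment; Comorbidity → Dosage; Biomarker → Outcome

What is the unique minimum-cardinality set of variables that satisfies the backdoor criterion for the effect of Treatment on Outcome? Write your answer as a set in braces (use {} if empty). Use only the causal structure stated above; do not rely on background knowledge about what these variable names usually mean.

{Adherence, Comorbidity}

Variables eligible for adjustment (non-descendants of Treatment, excluding Treatment and Outcome): {Adherence, Biomarker, Comorbidity, Dosage, Severity}.
Backdoor paths from Treatment to Outcome:
  P1: Treatment <- Adherence -> Comorbidity -> Severity -> Outcome
  P2: Treatment <- Adherence -> Comorbidity -> Biomarker -> Outcome
  P3: Treatment <- Adherence -> Comorbidity -> Outcome
  P4: Treatment <- Adherence -> Outcome
  P5: Treatment <- Comorbidity <- Adherence -> Outcome
  P6: Treatment <- Comorbidity -> Severity -> Outcome
  P7: Treatment <- Comorbidity -> Biomarker -> Outcome
  P8: Treatment <- Comorbidity -> Outcome
The empty set is not sufficient: P1 (Treatment <- Adherence -> Comorbidity -> Severity -> Outcome) has no collider blocking it and no conditioned non-collider, so it is open.
Try {Adherence, Comorbidity}:
  P1: blocked at fork node Adherence ∈ conditioning set.
  P2: blocked at fork node Adherence ∈ conditioning set.
  P3: blocked at fork node Adherence ∈ conditioning set.
  P4: blocked at fork node Adherence ∈ conditioning set.
  P5: blocked at chain node Comorbidity ∈ conditioning set.
  P6: blocked at fork node Comorbidity ∈ conditioning set.
  P7: blocked at fork node Comorbidity ∈ conditioning set.
  P8: blocked at fork node Comorbidity ∈ conditioning set.
{Adherence, Comorbidity} contains no descendant of Treatment and blocks every backdoor path.
Every element of {Adherence, Comorbidity} is needed (dropping Adherence leaves P4 open; dropping Comorbidity leaves P6 open), so no proper subset is valid.
Among all size-2 subsets of the eligible variables, only {Adherence, Comorbidity} blocks every backdoor path, so it is the unique smallest valid adjustment set.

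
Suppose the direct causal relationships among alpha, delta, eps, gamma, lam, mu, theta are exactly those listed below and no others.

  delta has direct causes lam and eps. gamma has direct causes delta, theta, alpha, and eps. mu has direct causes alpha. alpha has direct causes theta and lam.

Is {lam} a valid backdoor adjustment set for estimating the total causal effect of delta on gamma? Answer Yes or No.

Backdoor paths from delta to gamma (paths whose first edge points into delta):
  P1: delta <- lam -> alpha <- theta -> gamma
  P2: delta <- lam -> alpha -> gamma
  P3: delta <- eps -> gamma
Condition 1 (no descendant of delta in the set): holds — descendants of delta are {gamma}; none are in {lam}.
Condition 2 (every backdoor path blocked by {lam}):
  P1: blocked at fork node lam ∈ conditioning set.
  P2: blocked at fork node lam ∈ conditioning set.
  P3: open — no interior node is in the conditioning set.
{lam} does not satisfy the backdoor criterion.

No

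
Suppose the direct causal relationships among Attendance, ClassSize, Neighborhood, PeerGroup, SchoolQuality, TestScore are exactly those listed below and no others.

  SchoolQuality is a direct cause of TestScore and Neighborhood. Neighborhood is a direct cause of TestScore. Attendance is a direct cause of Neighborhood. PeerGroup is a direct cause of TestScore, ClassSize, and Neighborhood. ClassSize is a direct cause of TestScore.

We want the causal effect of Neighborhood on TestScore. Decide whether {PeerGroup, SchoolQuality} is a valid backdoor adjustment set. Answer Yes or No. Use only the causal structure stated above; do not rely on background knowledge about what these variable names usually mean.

Yes

Backdoor paths from Neighborhood to TestScore (paths whose first edge points into Neighborhood):
  P1: Neighborhood <- SchoolQuality -> TestScore
  P2: Neighborhood <- PeerGroup -> ClassSize -> TestScore
  P3: Neighborhood <- PeerGroup -> TestScore
Condition 1 (no descendant of Neighborhood in the set): holds — descendants of Neighborhood are {TestScore}; none are in {PeerGroup, SchoolQuality}.
Condition 2 (every backdoor path blocked by {PeerGroup, SchoolQuality}):
  P1: blocked at fork node SchoolQuality ∈ conditioning set.
  P2: blocked at fork node PeerGroup ∈ conditioning set.
  P3: blocked at fork node PeerGroup ∈ conditioning set.
{PeerGroup, SchoolQuality} satisfies the backdoor criterion.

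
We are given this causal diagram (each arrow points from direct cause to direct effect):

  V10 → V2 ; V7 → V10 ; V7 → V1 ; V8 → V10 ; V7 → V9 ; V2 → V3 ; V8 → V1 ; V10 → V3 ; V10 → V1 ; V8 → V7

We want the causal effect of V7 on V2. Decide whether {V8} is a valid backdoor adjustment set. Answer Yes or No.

Backdoor paths from V7 to V2 (paths whose first edge points into V7):
  P1: V7 <- V8 -> V10 -> V2
  P2: V7 <- V8 -> V10 -> V3 <- V2
  P3: V7 <- V8 -> V1 <- V10 -> V2
  P4: V7 <- V8 -> V1 <- V10 -> V3 <- V2
Condition 1 (no descendant of V7 in the set): holds — descendants of V7 are {V1, V10, V2, V3, V9}; none are in {V8}.
Condition 2 (every backdoor path blocked by {V8}):
  P1: blocked at fork node V8 ∈ conditioning set.
  P2: blocked at fork node V8 ∈ conditioning set.
  P3: blocked at fork node V8 ∈ conditioning set.
  P4: blocked at fork node V8 ∈ conditioning set.
{V8} satisfies the backdoor criterion.

Yes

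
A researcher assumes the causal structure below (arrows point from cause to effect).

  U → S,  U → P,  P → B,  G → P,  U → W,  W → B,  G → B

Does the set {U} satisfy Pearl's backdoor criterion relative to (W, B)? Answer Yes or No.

Yes

Backdoor paths from W to B (paths whose first edge points into W):
  P1: W <- U -> P <- G -> B
  P2: W <- U -> P -> B
Condition 1 (no descendant of W in the set): holds — descendants of W are {B}; none are in {U}.
Condition 2 (every backdoor path blocked by {U}):
  P1: blocked at fork node U ∈ conditioning set.
  P2: blocked at fork node U ∈ conditioning set.
{U} satisfies the backdoor criterion.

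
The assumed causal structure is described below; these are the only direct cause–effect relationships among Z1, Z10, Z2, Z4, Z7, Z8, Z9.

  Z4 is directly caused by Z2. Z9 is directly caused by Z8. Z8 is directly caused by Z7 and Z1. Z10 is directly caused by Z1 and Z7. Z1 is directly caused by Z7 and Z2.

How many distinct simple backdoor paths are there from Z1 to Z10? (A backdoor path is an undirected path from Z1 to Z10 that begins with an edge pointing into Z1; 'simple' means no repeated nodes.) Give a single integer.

1

A backdoor path from Z1 to Z10 is any simple undirected path whose first edge points into Z1 (i.e. leaves Z1 via a parent).
Parents of Z1: {Z2, Z7}.
Enumerating:
  P1: Z1 <- Z7 -> Z10
That exhausts the simple backdoor paths. Count: 1.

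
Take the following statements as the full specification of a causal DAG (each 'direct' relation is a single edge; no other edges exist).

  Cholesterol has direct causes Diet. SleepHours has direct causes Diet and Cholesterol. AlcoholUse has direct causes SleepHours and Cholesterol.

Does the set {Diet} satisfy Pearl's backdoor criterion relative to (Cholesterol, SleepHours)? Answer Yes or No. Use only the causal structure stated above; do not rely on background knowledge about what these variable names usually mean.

Backdoor paths from Cholesterol to SleepHours (paths whose first edge points into Cholesterol):
  P1: Cholesterol <- Diet -> SleepHours
Condition 1 (no descendant of Cholesterol in the set): holds — descendants of Cholesterol are {AlcoholUse, SleepHours}; none are in {Diet}.
Condition 2 (every backdoor path blocked by {Diet}):
  P1: blocked at fork node Diet ∈ conditioning set.
{Diet} satisfies the backdoor criterion.

Yes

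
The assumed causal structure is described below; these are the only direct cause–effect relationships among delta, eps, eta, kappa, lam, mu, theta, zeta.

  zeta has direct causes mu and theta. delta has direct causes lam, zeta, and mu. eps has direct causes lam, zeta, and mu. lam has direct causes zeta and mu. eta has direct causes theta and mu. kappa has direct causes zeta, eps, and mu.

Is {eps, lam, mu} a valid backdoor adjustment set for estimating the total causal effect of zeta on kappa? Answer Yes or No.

Backdoor paths from zeta to kappa (paths whose first edge points into zeta):
  P1: zeta <- theta -> eta <- mu -> lam -> eps -> kappa
  P2: zeta <- theta -> eta <- mu -> delta <- lam -> eps -> kappa
  P3: zeta <- theta -> eta <- mu -> eps -> kappa
  P4: zeta <- theta -> eta <- mu -> kappa
  P5: zeta <- mu -> lam -> eps -> kappa
  P6: zeta <- mu -> delta <- lam -> eps -> kappa
  P7: zeta <- mu -> eps -> kappa
  P8: zeta <- mu -> kappa
Condition 1 (no descendant of zeta in the set): FAILS — eps and lam are descendants of zeta.
Condition 2 (every backdoor path blocked by {eps, lam, mu}):
  P1: blocked at collider eta (neither it nor any descendant is in the conditioning set).
  P2: blocked at collider eta (neither it nor any descendant is in the conditioning set).
  P3: blocked at collider eta (neither it nor any descendant is in the conditioning set).
  P4: blocked at collider eta (neither it nor any descendant is in the conditioning set).
  P5: blocked at fork node mu ∈ conditioning set.
  P6: blocked at fork node mu ∈ conditioning set.
  P7: blocked at fork node mu ∈ conditioning set.
  P8: blocked at fork node mu ∈ conditioning set.
{eps, lam, mu} does not satisfy the backdoor criterion.

No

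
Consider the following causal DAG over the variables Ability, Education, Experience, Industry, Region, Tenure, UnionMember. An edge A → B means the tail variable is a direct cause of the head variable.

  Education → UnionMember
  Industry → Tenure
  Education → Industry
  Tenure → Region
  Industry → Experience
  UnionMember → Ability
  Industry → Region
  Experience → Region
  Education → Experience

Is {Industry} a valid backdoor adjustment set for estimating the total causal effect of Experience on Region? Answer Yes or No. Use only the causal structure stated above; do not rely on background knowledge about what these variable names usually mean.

Yes

Backdoor paths from Experience to Region (paths whose first edge points into Experience):
  P1: Experience <- Education -> Industry -> Tenure -> Region
  P2: Experience <- Education -> Industry -> Region
  P3: Experience <- Industry -> Tenure -> Region
  P4: Experience <- Industry -> Region
Condition 1 (no descendant of Experience in the set): holds — descendants of Experience are {Region}; none are in {Industry}.
Condition 2 (every backdoor path blocked by {Industry}):
  P1: blocked at chain node Industry ∈ conditioning set.
  P2: blocked at chain node Industry ∈ conditioning set.
  P3: blocked at fork node Industry ∈ conditioning set.
  P4: blocked at fork node Industry ∈ conditioning set.
{Industry} satisfies the backdoor criterion.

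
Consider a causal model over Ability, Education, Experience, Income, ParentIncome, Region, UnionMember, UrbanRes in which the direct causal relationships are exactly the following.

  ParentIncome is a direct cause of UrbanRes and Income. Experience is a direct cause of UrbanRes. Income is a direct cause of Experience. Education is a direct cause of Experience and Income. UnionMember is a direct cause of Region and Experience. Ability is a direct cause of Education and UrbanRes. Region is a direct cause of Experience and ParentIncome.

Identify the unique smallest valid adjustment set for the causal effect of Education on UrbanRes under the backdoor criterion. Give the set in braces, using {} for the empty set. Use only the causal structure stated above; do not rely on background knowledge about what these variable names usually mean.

Variables eligible for adjustment (non-descendants of Education, excluding Education and UrbanRes): {Ability, ParentIncome, Region, UnionMember}.
Backdoor paths from Education to UrbanRes:
  P1: Education <- Ability -> UrbanRes
The empty set is not sufficient: P1 (Education <- Ability -> UrbanRes) has no collider blocking it and no conditioned non-collider, so it is open.
Try {Ability}:
  P1: blocked at fork node Ability ∈ conditioning set.
{Ability} contains no descendant of Education and blocks every backdoor path.
No other singleton works — e.g. {UnionMember} leaves P1 open — so {Ability} is the unique smallest valid adjustment set.

{Ability}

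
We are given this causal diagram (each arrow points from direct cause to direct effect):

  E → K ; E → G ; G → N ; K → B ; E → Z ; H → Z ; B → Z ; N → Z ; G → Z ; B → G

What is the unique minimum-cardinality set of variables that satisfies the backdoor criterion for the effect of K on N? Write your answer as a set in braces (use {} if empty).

{E}

Variables eligible for adjustment (non-descendants of K, excluding K and N): {E, H}.
Backdoor paths from K to N:
  P1: K <- E -> G <- B -> Z <- N
  P2: K <- E -> G -> N
  P3: K <- E -> G -> Z <- N
  P4: K <- E -> Z <- B -> G -> N
  P5: K <- E -> Z <- G -> N
  P6: K <- E -> Z <- N
The empty set is not sufficient: P2 (K <- E -> G -> N) has no collider blocking it and no conditioned non-collider, so it is open.
Try {E}:
  P1: blocked at fork node E ∈ conditioning set.
  P2: blocked at fork node E ∈ conditioning set.
  P3: blocked at fork node E ∈ conditioning set.
  P4: blocked at fork node E ∈ conditioning set.
  P5: blocked at fork node E ∈ conditioning set.
  P6: blocked at fork node E ∈ conditioning set.
{E} contains no descendant of K and blocks every backdoor path.
No other singleton works — e.g. {H} leaves P2 open — so {E} is the unique smallest valid adjustment set.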